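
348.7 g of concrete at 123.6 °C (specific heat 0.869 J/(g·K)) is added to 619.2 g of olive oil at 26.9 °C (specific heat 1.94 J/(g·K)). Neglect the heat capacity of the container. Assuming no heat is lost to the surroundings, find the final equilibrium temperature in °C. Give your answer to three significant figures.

Heat lost by concrete = heat gained by olive oil.
(348.7)(0.869)(123.6 − T) = (619.2)(1.94)(T − 26.9)
303.0203 (123.6 − T) = 1201.248 (T − 26.9)
37453 − 303.0203 T = 1201.248 T − 32314
69767 = 1504.2683 T
T = 46.38 °C

T_f = 46.4 °C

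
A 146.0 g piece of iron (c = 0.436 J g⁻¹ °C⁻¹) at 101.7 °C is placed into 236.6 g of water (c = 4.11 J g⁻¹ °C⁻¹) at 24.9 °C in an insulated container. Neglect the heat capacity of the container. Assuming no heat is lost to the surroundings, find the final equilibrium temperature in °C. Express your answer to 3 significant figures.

T_f = 29.6 °C

Heat lost by iron = heat gained by water.
(146.0)(0.436)(101.7 − T) = (236.6)(4.11)(T − 24.9)
63.656 (101.7 − T) = 972.426 (T − 24.9)
6473.8 − 63.656 T = 972.426 T − 24213
30686.8 = 1036.082 T
T = 29.62 °C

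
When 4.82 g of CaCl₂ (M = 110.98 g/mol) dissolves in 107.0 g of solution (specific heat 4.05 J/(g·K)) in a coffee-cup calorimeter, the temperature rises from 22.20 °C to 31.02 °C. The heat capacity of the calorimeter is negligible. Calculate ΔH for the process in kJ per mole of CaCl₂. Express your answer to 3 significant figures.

ΔH = -88.0 kJ/mol

|ΔT| = |31.02 − 22.20| = 8.82 °C
|q_surr| = (107.0 × 4.05) × 8.82 = 433.35 × 8.82 = 3822 J
n(CaCl₂) = 4.82 / 110.98 = 0.04343 mol
Temperature rose, so q_rxn = −|q_surr| = -3.822 kJ
ΔH = q_rxn / n = -88.00 kJ/mol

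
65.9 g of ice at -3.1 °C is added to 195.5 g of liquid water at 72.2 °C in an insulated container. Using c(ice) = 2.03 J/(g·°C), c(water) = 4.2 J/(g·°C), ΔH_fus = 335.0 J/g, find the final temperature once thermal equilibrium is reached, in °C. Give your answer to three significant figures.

T_f = 33.5 °C

Heat to bring ice to 0 °C and melt it: q₁ = 65.9×2.03×3.1 + 65.9×335.0 = 22491 J
Heat the water can supply cooling to 0 °C: 195.5×4.2×72.2 = 59283.4 J > q₁, so all ice melts.
Energy balance: 195.5×4.2×(72.2 − T) = 22491 + 65.9×4.2×(T − 0)
821.1(72.2 − T) = 22491 + 276.78 T
59283.4 − 22491 = 1097.88 T
T = 36792.4 / 1097.88 = 33.51 °C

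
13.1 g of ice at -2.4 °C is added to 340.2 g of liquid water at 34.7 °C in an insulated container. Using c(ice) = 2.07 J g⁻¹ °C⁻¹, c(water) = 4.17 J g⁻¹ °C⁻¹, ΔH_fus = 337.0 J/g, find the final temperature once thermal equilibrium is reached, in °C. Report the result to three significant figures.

Heat to bring ice to 0 °C and melt it: q₁ = 13.1×2.07×2.4 + 13.1×337.0 = 4479.8 J
Heat the water can supply cooling to 0 °C: 340.2×4.17×34.7 = 49226.6 J > q₁, so all ice melts.
Energy balance: 340.2×4.17×(34.7 − T) = 4479.8 + 13.1×4.17×(T − 0)
1418.634(34.7 − T) = 4479.8 + 54.627 T
49226.6 − 4479.8 = 1473.261 T
T = 44746.8 / 1473.261 = 30.37 °C

T_f = 30.4 °C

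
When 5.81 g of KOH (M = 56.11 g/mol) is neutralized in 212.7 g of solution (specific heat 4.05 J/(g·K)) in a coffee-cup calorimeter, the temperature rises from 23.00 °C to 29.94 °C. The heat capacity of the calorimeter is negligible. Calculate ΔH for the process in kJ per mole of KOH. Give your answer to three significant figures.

ΔH = -57.7 kJ/mol

|ΔT| = |29.94 − 23.00| = 6.94 °C
|q_surr| = (212.7 × 4.05) × 6.94 = 861.435 × 6.94 = 5978.4 J
n(KOH) = 5.81 / 56.11 = 0.10355 mol
Temperature rose, so q_rxn = −|q_surr| = -5.9784 kJ
ΔH = q_rxn / n = -57.73 kJ/mol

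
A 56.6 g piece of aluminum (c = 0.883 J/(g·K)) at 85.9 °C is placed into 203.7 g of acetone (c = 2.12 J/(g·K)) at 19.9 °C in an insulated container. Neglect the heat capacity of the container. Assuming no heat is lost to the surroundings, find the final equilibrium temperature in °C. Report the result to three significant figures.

Heat lost by aluminum = heat gained by acetone.
(56.6)(0.883)(85.9 − T) = (203.7)(2.12)(T − 19.9)
49.9778 (85.9 − T) = 431.844 (T − 19.9)
4293.1 − 49.9778 T = 431.844 T − 8593.7
12886.8 = 481.8218 T
T = 26.746 °C

T_f = 26.7 °C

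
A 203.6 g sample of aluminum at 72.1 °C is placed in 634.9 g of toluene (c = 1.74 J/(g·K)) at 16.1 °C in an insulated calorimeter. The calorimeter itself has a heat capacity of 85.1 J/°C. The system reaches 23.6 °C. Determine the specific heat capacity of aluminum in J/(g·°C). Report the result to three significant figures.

c = 0.904 J/(g·°C)

q_gained = (634.9 × 1.74 + 85.1) × (23.6 − 16.1) = 8924 J
q_lost = 203.6 × c × (72.1 − 23.6) = 9874.6 c
Set equal: c = 8924 / 9874.6 = 0.904 J/(g·°C)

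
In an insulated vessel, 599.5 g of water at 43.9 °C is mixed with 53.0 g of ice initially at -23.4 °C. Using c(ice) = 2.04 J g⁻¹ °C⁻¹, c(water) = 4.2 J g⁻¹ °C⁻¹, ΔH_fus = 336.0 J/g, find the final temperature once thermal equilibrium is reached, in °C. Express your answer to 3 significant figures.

Heat to bring ice to 0 °C and melt it: q₁ = 53.0×2.04×23.4 + 53.0×336.0 = 20338 J
Heat the water can supply cooling to 0 °C: 599.5×4.2×43.9 = 110536 J > q₁, so all ice melts.
Energy balance: 599.5×4.2×(43.9 − T) = 20338 + 53.0×4.2×(T − 0)
2517.9(43.9 − T) = 20338 + 222.6 T
110536 − 20338 = 2740.5 T
T = 90198 / 2740.5 = 32.91 °C

T_f = 32.9 °C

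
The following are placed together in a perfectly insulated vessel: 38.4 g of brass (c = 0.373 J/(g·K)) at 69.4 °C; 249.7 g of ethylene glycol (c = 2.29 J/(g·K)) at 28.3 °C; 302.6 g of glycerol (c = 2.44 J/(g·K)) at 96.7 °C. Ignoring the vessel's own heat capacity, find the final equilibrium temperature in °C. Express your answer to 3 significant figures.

T_f = 66.9 °C

Σ mᵢcᵢ(T − Tᵢ) = 0  ⇒  T = Σ mᵢcᵢTᵢ / Σ mᵢcᵢ
Σ mᵢcᵢ = 38.4×0.373 + 249.7×2.29 + 302.6×2.44 = 1324.4802
Σ mᵢcᵢTᵢ = 14.3232×69.4 + 571.813×28.3 + 738.344×96.7 = 88574
T = 88574 / 1324.4802 = 66.87 °C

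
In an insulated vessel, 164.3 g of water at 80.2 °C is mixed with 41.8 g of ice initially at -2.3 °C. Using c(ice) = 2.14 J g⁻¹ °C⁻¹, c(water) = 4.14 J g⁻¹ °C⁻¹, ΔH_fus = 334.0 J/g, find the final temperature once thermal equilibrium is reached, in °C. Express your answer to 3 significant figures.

T_f = 47.3 °C

Heat to bring ice to 0 °C and melt it: q₁ = 41.8×2.14×2.3 + 41.8×334.0 = 14167 J
Heat the water can supply cooling to 0 °C: 164.3×4.14×80.2 = 54552.2 J > q₁, so all ice melts.
Energy balance: 164.3×4.14×(80.2 − T) = 14167 + 41.8×4.14×(T − 0)
680.202(80.2 − T) = 14167 + 173.052 T
54552.2 − 14167 = 853.254 T
T = 40385.2 / 853.254 = 47.33 °C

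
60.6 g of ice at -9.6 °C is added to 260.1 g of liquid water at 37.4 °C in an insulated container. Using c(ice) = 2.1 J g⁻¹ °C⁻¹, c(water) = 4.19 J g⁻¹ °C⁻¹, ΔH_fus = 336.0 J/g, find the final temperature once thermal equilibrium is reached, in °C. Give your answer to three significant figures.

T_f = 14.3 °C

Heat to bring ice to 0 °C and melt it: q₁ = 60.6×2.1×9.6 + 60.6×336.0 = 21583 J
Heat the water can supply cooling to 0 °C: 260.1×4.19×37.4 = 40759.2 J > q₁, so all ice melts.
Energy balance: 260.1×4.19×(37.4 − T) = 21583 + 60.6×4.19×(T − 0)
1089.819(37.4 − T) = 21583 + 253.914 T
40759.2 − 21583 = 1343.733 T
T = 19176.2 / 1343.733 = 14.27 °C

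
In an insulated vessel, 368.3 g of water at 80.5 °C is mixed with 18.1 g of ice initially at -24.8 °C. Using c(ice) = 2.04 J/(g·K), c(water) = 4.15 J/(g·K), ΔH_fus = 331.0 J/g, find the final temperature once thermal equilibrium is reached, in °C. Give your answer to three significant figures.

T_f = 72.4 °C

Heat to bring ice to 0 °C and melt it: q₁ = 18.1×2.04×24.8 + 18.1×331.0 = 6906.8 J
Heat the water can supply cooling to 0 °C: 368.3×4.15×80.5 = 123040 J > q₁, so all ice melts.
Energy balance: 368.3×4.15×(80.5 − T) = 6906.8 + 18.1×4.15×(T − 0)
1528.445(80.5 − T) = 6906.8 + 75.115 T
123040 − 6906.8 = 1603.560 T
T = 116133.2 / 1603.560 = 72.42 °C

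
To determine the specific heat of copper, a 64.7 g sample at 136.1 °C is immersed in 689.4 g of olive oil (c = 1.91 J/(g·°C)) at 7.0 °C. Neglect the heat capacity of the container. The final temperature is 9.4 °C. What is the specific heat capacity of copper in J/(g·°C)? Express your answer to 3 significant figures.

q_gained = (689.4 × 1.91) × (9.4 − 7.0) = 3160.2 J
q_lost = 64.7 × c × (136.1 − 9.4) = 8197.49 c
Set equal: c = 3160.2 / 8197.49 = 0.386 J/(g·°C)

c = 0.386 J/(g·°C)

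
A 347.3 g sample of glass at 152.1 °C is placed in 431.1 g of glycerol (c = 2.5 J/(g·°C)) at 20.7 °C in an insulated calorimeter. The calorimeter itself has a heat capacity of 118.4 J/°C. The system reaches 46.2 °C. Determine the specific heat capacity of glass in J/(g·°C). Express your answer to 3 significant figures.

c = 0.829 J/(g·°C)

q_gained = (431.1 × 2.5 + 118.4) × (46.2 − 20.7) = 30500 J
q_lost = 347.3 × c × (152.1 − 46.2) = 36779.07 c
Set equal: c = 30500 / 36779.07 = 0.829 J/(g·°C)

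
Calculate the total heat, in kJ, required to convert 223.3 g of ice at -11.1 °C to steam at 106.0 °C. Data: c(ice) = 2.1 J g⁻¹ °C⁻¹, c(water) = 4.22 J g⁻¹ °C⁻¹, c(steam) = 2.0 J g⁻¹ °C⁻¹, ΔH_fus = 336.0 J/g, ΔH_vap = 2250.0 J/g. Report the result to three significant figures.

q = 680 kJ

q1 (heat ice -11.1→0.0 °C): 223.3 × 2.1 × 11.1 = 5205 J
q2 (melt at 0 °C): 223.3 × 336.0 = 75029 J
q3 (heat water 0.0→100.0 °C): 223.3 × 4.22 × 100.0 = 94233 J
q4 (vaporize at 100 °C): 223.3 × 2250.0 = 502425 J
q5 (heat steam 100.0→106.0 °C): 223.3 × 2.0 × 6.0 = 2680 J
Total: 5205 + 75029 + 94233 + 502425 + 2680 = 679572 J = 680 kJ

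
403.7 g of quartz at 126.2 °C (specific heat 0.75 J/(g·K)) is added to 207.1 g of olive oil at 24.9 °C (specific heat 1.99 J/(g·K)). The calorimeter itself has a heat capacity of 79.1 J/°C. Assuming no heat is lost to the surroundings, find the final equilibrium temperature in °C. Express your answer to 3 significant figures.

T_f = 63.5 °C

Heat lost by quartz = heat gained by olive oil + calorimeter.
(403.7)(0.75)(126.2 − T) = [(207.1)(1.99) + 79.1](T − 24.9)
302.775 (126.2 − T) = 491.229 (T − 24.9)
38210 − 302.775 T = 491.229 T − 12232
50442 = 794.004 T
T = 63.53 °C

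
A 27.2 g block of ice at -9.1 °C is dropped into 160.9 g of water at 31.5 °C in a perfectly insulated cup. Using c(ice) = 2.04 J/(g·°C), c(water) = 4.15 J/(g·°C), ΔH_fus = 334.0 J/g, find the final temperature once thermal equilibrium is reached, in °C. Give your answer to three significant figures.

Heat to bring ice to 0 °C and melt it: q₁ = 27.2×2.04×9.1 + 27.2×334.0 = 9589.7 J
Heat the water can supply cooling to 0 °C: 160.9×4.15×31.5 = 21033.7 J > q₁, so all ice melts.
Energy balance: 160.9×4.15×(31.5 − T) = 9589.7 + 27.2×4.15×(T − 0)
667.735(31.5 − T) = 9589.7 + 112.88 T
21033.7 − 9589.7 = 780.615 T
T = 11444.0 / 780.615 = 14.66 °C

T_f = 14.7 °C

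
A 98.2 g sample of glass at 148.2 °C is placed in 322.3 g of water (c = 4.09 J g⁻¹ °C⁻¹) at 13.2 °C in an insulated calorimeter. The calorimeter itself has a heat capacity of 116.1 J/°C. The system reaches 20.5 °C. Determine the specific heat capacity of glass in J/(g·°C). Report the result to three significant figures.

c = 0.835 J/(g·°C)

q_gained = (322.3 × 4.09 + 116.1) × (20.5 − 13.2) = 10470 J
q_lost = 98.2 × c × (148.2 − 20.5) = 12540.14 c
Set equal: c = 10470 / 12540.14 = 0.835 J/(g·°C)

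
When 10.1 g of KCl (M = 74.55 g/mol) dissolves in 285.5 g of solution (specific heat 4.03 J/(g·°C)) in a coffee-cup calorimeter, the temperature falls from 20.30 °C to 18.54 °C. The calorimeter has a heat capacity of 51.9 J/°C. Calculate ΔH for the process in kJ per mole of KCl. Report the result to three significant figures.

ΔH = 15.6 kJ/mol

|ΔT| = |18.54 − 20.30| = 1.76 °C
|q_surr| = (285.5 × 4.03 + 51.9) × 1.76 = 1202.465 × 1.76 = 2116 J
n(KCl) = 10.1 / 74.55 = 0.1355 mol
Temperature fell, so q_rxn = +|q_surr| = 2.116 kJ
ΔH = q_rxn / n = 15.62 kJ/mol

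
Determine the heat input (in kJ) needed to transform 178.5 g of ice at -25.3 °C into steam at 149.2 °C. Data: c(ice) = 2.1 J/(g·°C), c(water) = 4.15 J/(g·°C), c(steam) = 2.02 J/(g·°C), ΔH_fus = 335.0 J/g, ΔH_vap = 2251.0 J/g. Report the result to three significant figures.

q = 563 kJ

q1 (heat ice -25.3→0.0 °C): 178.5 × 2.1 × 25.3 = 9484 J
q2 (melt at 0 °C): 178.5 × 335.0 = 59798 J
q3 (heat water 0.0→100.0 °C): 178.5 × 4.15 × 100.0 = 74078 J
q4 (vaporize at 100 °C): 178.5 × 2251.0 = 401804 J
q5 (heat steam 100.0→149.2 °C): 178.5 × 2.02 × 49.2 = 17740 J
Total: 9484 + 59798 + 74078 + 401804 + 17740 = 562904 J = 563 kJ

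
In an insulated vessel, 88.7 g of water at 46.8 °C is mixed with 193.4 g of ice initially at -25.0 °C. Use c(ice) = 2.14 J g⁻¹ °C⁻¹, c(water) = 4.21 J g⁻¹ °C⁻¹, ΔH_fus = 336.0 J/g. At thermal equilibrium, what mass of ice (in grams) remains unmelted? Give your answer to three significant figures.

Heat to warm all ice to 0 °C: 193.4×2.14×25.0 = 10347 J
Heat released by water cooling to 0 °C: 88.7×4.21×46.8 = 17476 J
17476 J < 10347 + 193.4×336.0 = 75329.4 J, so not all ice melts; final T = 0 °C.
Heat left for melting: 17476 − 10347 = 7129 J
Mass melted = 7129 / 336.0 = 21.22 g
Ice remaining = 193.4 − 21.22 = 172.18 g

m_ice remaining = 172 g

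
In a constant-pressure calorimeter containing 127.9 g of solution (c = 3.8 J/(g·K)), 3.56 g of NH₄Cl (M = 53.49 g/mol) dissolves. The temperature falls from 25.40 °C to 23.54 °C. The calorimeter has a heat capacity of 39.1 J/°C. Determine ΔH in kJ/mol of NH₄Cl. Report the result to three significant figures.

|ΔT| = |23.54 − 25.40| = 1.86 °C
|q_surr| = (127.9 × 3.8 + 39.1) × 1.86 = 525.12 × 1.86 = 976.7 J
n(NH₄Cl) = 3.56 / 53.49 = 0.06655 mol
Temperature fell, so q_rxn = +|q_surr| = 0.9767 kJ
ΔH = q_rxn / n = 14.68 kJ/mol

ΔH = 14.7 kJ/mol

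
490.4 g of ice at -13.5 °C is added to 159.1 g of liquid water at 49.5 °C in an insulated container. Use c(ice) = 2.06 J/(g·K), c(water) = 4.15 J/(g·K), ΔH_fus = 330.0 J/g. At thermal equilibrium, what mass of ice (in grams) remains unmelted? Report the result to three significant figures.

Heat to warm all ice to 0 °C: 490.4×2.06×13.5 = 13638 J
Heat released by water cooling to 0 °C: 159.1×4.15×49.5 = 32683 J
32683 J < 13638 + 490.4×330.0 = 175470 J, so not all ice melts; final T = 0 °C.
Heat left for melting: 32683 − 13638 = 19045 J
Mass melted = 19045 / 330.0 = 57.71 g
Ice remaining = 490.4 − 57.71 = 432.69 g

m_ice remaining = 433 g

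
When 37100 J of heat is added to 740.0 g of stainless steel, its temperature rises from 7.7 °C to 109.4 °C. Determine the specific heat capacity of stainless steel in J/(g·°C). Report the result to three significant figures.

c = q / (m ΔT) = 37100 / (740.0 × 101.7)
c = 37100 / 75258 = 0.493 J/(g·°C)

c = 0.493 J/(g·°C)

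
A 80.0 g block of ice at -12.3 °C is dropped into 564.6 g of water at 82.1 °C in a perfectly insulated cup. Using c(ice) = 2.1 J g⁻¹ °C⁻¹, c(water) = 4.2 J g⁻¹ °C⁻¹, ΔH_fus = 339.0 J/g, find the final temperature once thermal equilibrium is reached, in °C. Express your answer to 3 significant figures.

Heat to bring ice to 0 °C and melt it: q₁ = 80.0×2.1×12.3 + 80.0×339.0 = 29186 J
Heat the water can supply cooling to 0 °C: 564.6×4.2×82.1 = 194685 J > q₁, so all ice melts.
Energy balance: 564.6×4.2×(82.1 − T) = 29186 + 80.0×4.2×(T − 0)
2371.32(82.1 − T) = 29186 + 336 T
194685 − 29186 = 2707.32 T
T = 165499 / 2707.32 = 61.13 °C

T_f = 61.1 °C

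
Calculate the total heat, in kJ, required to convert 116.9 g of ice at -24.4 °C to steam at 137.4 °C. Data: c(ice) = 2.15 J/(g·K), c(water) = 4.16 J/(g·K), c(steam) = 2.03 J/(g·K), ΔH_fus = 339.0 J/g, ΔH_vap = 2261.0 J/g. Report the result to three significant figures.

q1 (heat ice -24.4→0.0 °C): 116.9 × 2.15 × 24.4 = 6133 J
q2 (melt at 0 °C): 116.9 × 339.0 = 39629 J
q3 (heat water 0.0→100.0 °C): 116.9 × 4.16 × 100.0 = 48630 J
q4 (vaporize at 100 °C): 116.9 × 2261.0 = 264311 J
q5 (heat steam 100.0→137.4 °C): 116.9 × 2.03 × 37.4 = 8875 J
Total: 6133 + 39629 + 48630 + 264311 + 8875 = 367578 J = 368 kJ

q = 368 kJ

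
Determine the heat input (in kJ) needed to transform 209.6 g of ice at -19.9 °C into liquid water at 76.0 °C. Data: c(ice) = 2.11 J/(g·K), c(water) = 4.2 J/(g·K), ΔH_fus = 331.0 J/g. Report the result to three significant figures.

q1 (heat ice -19.9→0.0 °C): 209.6 × 2.11 × 19.9 = 8801 J
q2 (melt at 0 °C): 209.6 × 331.0 = 69378 J
q3 (heat water 0.0→76.0 °C): 209.6 × 4.2 × 76.0 = 66904 J
Total: 8801 + 69378 + 66904 = 145083 J = 145 kJ

q = 145 kJ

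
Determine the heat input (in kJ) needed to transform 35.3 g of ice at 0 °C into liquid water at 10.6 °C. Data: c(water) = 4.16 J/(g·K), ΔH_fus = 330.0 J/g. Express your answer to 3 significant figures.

q1 (melt at 0 °C): 35.3 × 330.0 = 11649 J
q2 (heat water 0.0→10.6 °C): 35.3 × 4.16 × 10.6 = 1557 J
Total: 11649 + 1557 = 13206 J = 13.2 kJ

q = 13.2 kJ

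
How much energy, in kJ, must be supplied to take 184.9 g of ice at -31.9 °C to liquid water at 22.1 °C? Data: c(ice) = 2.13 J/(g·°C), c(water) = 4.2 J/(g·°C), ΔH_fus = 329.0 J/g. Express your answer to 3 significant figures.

q = 90.6 kJ

q1 (heat ice -31.9→0.0 °C): 184.9 × 2.13 × 31.9 = 12563 J
q2 (melt at 0 °C): 184.9 × 329.0 = 60832 J
q3 (heat water 0.0→22.1 °C): 184.9 × 4.2 × 22.1 = 17162 J
Total: 12563 + 60832 + 17162 = 90557 J = 90.6 kJ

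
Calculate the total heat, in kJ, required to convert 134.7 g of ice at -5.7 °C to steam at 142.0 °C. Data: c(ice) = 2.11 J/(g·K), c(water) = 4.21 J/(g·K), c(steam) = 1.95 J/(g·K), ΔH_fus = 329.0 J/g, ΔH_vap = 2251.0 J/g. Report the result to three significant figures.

q = 417 kJ

q1 (heat ice -5.7→0.0 °C): 134.7 × 2.11 × 5.7 = 1620 J
q2 (melt at 0 °C): 134.7 × 329.0 = 44316 J
q3 (heat water 0.0→100.0 °C): 134.7 × 4.21 × 100.0 = 56709 J
q4 (vaporize at 100 °C): 134.7 × 2251.0 = 303210 J
q5 (heat steam 100.0→142.0 °C): 134.7 × 1.95 × 42.0 = 11032 J
Total: 1620 + 44316 + 56709 + 303210 + 11032 = 416887 J = 417 kJ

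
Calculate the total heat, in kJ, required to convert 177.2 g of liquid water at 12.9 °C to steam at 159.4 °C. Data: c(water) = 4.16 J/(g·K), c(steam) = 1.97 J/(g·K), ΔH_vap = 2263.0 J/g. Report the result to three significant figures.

q = 486 kJ

q1 (heat water 12.9→100.0 °C): 177.2 × 4.16 × 87.1 = 64206 J
q2 (vaporize at 100 °C): 177.2 × 2263.0 = 401004 J
q3 (heat steam 100.0→159.4 °C): 177.2 × 1.97 × 59.4 = 20736 J
Total: 64206 + 401004 + 20736 = 485946 J = 486 kJ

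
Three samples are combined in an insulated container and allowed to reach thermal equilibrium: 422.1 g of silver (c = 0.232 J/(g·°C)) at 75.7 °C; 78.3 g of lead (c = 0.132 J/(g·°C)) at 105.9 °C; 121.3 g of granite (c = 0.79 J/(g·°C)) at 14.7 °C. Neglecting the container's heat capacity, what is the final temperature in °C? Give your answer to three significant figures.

T_f = 48.6 °C

Σ mᵢcᵢ(T − Tᵢ) = 0  ⇒  T = Σ mᵢcᵢTᵢ / Σ mᵢcᵢ
Σ mᵢcᵢ = 422.1×0.232 + 78.3×0.132 + 121.3×0.79 = 204.0898
Σ mᵢcᵢTᵢ = 97.9272×75.7 + 10.3356×105.9 + 95.827×14.7 = 9916.3
T = 9916.3 / 204.0898 = 48.59 °C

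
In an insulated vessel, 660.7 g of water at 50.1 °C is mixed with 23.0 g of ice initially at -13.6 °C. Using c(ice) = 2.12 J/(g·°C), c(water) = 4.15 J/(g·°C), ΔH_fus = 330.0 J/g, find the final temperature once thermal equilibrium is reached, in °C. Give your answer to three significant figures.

Heat to bring ice to 0 °C and melt it: q₁ = 23.0×2.12×13.6 + 23.0×330.0 = 8253.1 J
Heat the water can supply cooling to 0 °C: 660.7×4.15×50.1 = 137369 J > q₁, so all ice melts.
Energy balance: 660.7×4.15×(50.1 − T) = 8253.1 + 23.0×4.15×(T − 0)
2741.905(50.1 − T) = 8253.1 + 95.45 T
137369 − 8253.1 = 2837.355 T
T = 129115.9 / 2837.355 = 45.51 °C

T_f = 45.5 °C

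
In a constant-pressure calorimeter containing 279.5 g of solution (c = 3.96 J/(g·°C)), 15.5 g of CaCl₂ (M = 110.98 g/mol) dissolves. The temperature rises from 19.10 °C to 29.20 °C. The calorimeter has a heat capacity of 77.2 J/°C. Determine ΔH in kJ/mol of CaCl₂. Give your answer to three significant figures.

|ΔT| = |29.20 − 19.10| = 10.10 °C
|q_surr| = (279.5 × 3.96 + 77.2) × 10.10 = 1184.02 × 10.10 = 11960 J
n(CaCl₂) = 15.5 / 110.98 = 0.1397 mol
Temperature rose, so q_rxn = −|q_surr| = -11.96 kJ
ΔH = q_rxn / n = -85.61 kJ/mol

ΔH = -85.6 kJ/mol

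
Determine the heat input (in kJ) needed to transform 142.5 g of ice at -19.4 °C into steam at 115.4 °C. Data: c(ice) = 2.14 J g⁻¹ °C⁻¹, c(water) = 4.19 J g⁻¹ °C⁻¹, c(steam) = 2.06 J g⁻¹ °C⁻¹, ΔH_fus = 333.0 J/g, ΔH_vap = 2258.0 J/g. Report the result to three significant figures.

q1 (heat ice -19.4→0.0 °C): 142.5 × 2.14 × 19.4 = 5916 J
q2 (melt at 0 °C): 142.5 × 333.0 = 47453 J
q3 (heat water 0.0→100.0 °C): 142.5 × 4.19 × 100.0 = 59708 J
q4 (vaporize at 100 °C): 142.5 × 2258.0 = 321765 J
q5 (heat steam 100.0→115.4 °C): 142.5 × 2.06 × 15.4 = 4521 J
Total: 5916 + 47453 + 59708 + 321765 + 4521 = 439363 J = 439 kJ

q = 439 kJ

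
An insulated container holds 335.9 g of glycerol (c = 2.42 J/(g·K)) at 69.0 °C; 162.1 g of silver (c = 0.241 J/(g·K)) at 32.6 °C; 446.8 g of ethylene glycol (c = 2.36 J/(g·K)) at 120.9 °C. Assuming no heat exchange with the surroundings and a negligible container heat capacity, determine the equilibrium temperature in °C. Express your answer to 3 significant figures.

T_f = 97.0 °C

Σ mᵢcᵢ(T − Tᵢ) = 0  ⇒  T = Σ mᵢcᵢTᵢ / Σ mᵢcᵢ
Σ mᵢcᵢ = 335.9×2.42 + 162.1×0.241 + 446.8×2.36 = 1906.3921
Σ mᵢcᵢTᵢ = 812.878×69.0 + 39.0661×32.6 + 1054.448×120.9 = 184840
T = 184840 / 1906.3921 = 96.96 °C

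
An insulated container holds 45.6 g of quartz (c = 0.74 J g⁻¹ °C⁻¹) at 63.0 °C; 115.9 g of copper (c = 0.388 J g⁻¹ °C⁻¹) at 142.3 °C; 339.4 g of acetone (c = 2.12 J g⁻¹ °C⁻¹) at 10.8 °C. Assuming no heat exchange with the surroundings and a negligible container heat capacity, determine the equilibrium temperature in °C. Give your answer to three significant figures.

T_f = 20.4 °C

Σ mᵢcᵢ(T − Tᵢ) = 0  ⇒  T = Σ mᵢcᵢTᵢ / Σ mᵢcᵢ
Σ mᵢcᵢ = 45.6×0.74 + 115.9×0.388 + 339.4×2.12 = 798.2412
Σ mᵢcᵢTᵢ = 33.744×63.0 + 44.9692×142.3 + 719.528×10.8 = 16296
T = 16296 / 798.2412 = 20.41 °C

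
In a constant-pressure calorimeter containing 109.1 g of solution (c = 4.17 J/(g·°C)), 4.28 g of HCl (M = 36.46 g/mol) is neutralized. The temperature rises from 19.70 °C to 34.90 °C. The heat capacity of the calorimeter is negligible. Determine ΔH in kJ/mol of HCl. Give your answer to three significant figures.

ΔH = -58.9 kJ/mol

|ΔT| = |34.90 − 19.70| = 15.20 °C
|q_surr| = (109.1 × 4.17) × 15.20 = 454.947 × 15.20 = 6915 J
n(HCl) = 4.28 / 36.46 = 0.1174 mol
Temperature rose, so q_rxn = −|q_surr| = -6.915 kJ
ΔH = q_rxn / n = -58.90 kJ/mol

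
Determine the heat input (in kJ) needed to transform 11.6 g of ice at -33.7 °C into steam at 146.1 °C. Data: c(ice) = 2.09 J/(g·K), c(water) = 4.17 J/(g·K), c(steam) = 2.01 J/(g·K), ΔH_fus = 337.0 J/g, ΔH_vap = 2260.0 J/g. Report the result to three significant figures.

q = 36.9 kJ

q1 (heat ice -33.7→0.0 °C): 11.6 × 2.09 × 33.7 = 817 J
q2 (melt at 0 °C): 11.6 × 337.0 = 3909 J
q3 (heat water 0.0→100.0 °C): 11.6 × 4.17 × 100.0 = 4837 J
q4 (vaporize at 100 °C): 11.6 × 2260.0 = 26216 J
q5 (heat steam 100.0→146.1 °C): 11.6 × 2.01 × 46.1 = 1075 J
Total: 817 + 3909 + 4837 + 26216 + 1075 = 36854 J = 36.9 kJ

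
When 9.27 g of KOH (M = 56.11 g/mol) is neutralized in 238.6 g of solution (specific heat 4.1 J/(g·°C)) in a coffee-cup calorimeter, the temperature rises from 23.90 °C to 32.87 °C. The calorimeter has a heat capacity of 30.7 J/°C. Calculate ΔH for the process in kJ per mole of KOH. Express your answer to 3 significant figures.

ΔH = -54.8 kJ/mol

|ΔT| = |32.87 − 23.90| = 8.97 °C
|q_surr| = (238.6 × 4.1 + 30.7) × 8.97 = 1008.96 × 8.97 = 9050 J
n(KOH) = 9.27 / 56.11 = 0.1652 mol
Temperature rose, so q_rxn = −|q_surr| = -9.050 kJ
ΔH = q_rxn / n = -54.78 kJ/mol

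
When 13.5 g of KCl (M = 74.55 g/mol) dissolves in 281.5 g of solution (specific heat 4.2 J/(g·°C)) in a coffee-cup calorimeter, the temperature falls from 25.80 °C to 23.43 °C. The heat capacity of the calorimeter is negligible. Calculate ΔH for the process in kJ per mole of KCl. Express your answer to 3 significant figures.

ΔH = 15.5 kJ/mol

|ΔT| = |23.43 − 25.80| = 2.37 °C
|q_surr| = (281.5 × 4.2) × 2.37 = 1182.3 × 2.37 = 2802 J
n(KCl) = 13.5 / 74.55 = 0.1811 mol
Temperature fell, so q_rxn = +|q_surr| = 2.802 kJ
ΔH = q_rxn / n = 15.47 kJ/mol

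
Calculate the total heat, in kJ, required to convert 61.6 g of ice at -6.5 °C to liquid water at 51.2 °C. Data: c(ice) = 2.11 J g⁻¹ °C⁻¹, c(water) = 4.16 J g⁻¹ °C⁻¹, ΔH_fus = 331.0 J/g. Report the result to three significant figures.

q1 (heat ice -6.5→0.0 °C): 61.6 × 2.11 × 6.5 = 845 J
q2 (melt at 0 °C): 61.6 × 331.0 = 20390 J
q3 (heat water 0.0→51.2 °C): 61.6 × 4.16 × 51.2 = 13120 J
Total: 845 + 20390 + 13120 = 34355 J = 34.4 kJ

q = 34.4 kJ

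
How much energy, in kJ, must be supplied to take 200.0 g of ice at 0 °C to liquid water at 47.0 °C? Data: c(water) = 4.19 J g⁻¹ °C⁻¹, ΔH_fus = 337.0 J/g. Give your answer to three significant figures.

q1 (melt at 0 °C): 200.0 × 337.0 = 67400 J
q2 (heat water 0.0→47.0 °C): 200.0 × 4.19 × 47.0 = 39386 J
Total: 67400 + 39386 = 106786 J = 107 kJ

q = 107 kJ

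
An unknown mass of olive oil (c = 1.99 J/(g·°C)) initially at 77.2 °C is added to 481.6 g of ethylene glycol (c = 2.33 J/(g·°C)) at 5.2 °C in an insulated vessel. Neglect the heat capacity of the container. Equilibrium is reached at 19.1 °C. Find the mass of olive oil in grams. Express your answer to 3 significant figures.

m = 135 g

q_gained = (481.6 × 2.33) × (19.1 − 5.2) = 15600 J
q_lost = m × 1.99 × (77.2 − 19.1) = 115.619 m
m = 15600 / 115.619 = 135 g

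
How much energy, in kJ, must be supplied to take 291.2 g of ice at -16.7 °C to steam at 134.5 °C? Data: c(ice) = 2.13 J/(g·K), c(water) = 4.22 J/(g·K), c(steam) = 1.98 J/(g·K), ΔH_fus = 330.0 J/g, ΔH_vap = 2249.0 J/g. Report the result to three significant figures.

q1 (heat ice -16.7→0.0 °C): 291.2 × 2.13 × 16.7 = 10358 J
q2 (melt at 0 °C): 291.2 × 330.0 = 96096 J
q3 (heat water 0.0→100.0 °C): 291.2 × 4.22 × 100.0 = 122886 J
q4 (vaporize at 100 °C): 291.2 × 2249.0 = 654909 J
q5 (heat steam 100.0→134.5 °C): 291.2 × 1.98 × 34.5 = 19892 J
Total: 10358 + 96096 + 122886 + 654909 + 19892 = 904141 J = 904 kJ

q = 904 kJ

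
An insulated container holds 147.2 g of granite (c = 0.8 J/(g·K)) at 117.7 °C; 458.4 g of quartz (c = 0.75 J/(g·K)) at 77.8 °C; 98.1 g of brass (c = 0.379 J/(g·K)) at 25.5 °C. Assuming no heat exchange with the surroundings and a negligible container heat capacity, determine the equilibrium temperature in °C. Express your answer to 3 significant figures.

T_f = 83.3 °C

Σ mᵢcᵢ(T − Tᵢ) = 0  ⇒  T = Σ mᵢcᵢTᵢ / Σ mᵢcᵢ
Σ mᵢcᵢ = 147.2×0.8 + 458.4×0.75 + 98.1×0.379 = 498.7399
Σ mᵢcᵢTᵢ = 117.76×117.7 + 343.8×77.8 + 37.1799×25.5 = 41556
T = 41556 / 498.7399 = 83.32 °C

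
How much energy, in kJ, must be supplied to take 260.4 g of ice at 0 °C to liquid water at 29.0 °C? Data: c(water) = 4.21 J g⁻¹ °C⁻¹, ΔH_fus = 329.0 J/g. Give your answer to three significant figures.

q1 (melt at 0 °C): 260.4 × 329.0 = 85672 J
q2 (heat water 0.0→29.0 °C): 260.4 × 4.21 × 29.0 = 31792 J
Total: 85672 + 31792 = 117464 J = 117 kJ

q = 117 kJ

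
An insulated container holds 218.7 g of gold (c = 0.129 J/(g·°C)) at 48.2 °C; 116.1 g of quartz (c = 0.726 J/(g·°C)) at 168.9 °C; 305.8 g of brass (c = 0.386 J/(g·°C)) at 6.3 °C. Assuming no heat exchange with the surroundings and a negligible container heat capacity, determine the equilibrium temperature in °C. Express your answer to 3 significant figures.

T_f = 70.9 °C

Σ mᵢcᵢ(T − Tᵢ) = 0  ⇒  T = Σ mᵢcᵢTᵢ / Σ mᵢcᵢ
Σ mᵢcᵢ = 218.7×0.129 + 116.1×0.726 + 305.8×0.386 = 230.5397
Σ mᵢcᵢTᵢ = 28.2123×48.2 + 84.2886×168.9 + 118.0388×6.3 = 16340
T = 16340 / 230.5397 = 70.88 °C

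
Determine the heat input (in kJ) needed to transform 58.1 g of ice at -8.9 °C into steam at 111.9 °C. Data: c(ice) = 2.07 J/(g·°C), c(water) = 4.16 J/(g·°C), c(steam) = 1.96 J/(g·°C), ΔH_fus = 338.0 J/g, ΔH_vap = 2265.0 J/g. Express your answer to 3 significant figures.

q1 (heat ice -8.9→0.0 °C): 58.1 × 2.07 × 8.9 = 1070 J
q2 (melt at 0 °C): 58.1 × 338.0 = 19638 J
q3 (heat water 0.0→100.0 °C): 58.1 × 4.16 × 100.0 = 24170 J
q4 (vaporize at 100 °C): 58.1 × 2265.0 = 131597 J
q5 (heat steam 100.0→111.9 °C): 58.1 × 1.96 × 11.9 = 1355 J
Total: 1070 + 19638 + 24170 + 131597 + 1355 = 177830 J = 178 kJ

q = 178 kJ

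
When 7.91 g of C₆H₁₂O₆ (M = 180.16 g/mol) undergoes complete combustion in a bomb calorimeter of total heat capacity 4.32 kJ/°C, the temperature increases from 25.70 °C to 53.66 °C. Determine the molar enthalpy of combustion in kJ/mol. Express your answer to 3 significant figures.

ΔT = 53.66 − 25.70 = 27.96 °C
q_cal = C_cal × ΔT = 4.32 × 27.96 = 120.7872 kJ
n = 7.91 / 180.16 = 0.04391 mol
q_rxn = −q_cal = -120.7872 kJ
ΔH = -120.7872 / 0.04391 = -2751 kJ/mol

ΔH = -2750 kJ/mol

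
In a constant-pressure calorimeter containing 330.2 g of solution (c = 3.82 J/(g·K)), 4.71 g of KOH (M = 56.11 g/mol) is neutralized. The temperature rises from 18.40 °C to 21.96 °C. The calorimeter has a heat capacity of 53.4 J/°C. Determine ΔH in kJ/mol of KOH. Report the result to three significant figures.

|ΔT| = |21.96 − 18.40| = 3.56 °C
|q_surr| = (330.2 × 3.82 + 53.4) × 3.56 = 1314.764 × 3.56 = 4681 J
n(KOH) = 4.71 / 56.11 = 0.08394 mol
Temperature rose, so q_rxn = −|q_surr| = -4.681 kJ
ΔH = q_rxn / n = -55.77 kJ/mol

ΔH = -55.8 kJ/mol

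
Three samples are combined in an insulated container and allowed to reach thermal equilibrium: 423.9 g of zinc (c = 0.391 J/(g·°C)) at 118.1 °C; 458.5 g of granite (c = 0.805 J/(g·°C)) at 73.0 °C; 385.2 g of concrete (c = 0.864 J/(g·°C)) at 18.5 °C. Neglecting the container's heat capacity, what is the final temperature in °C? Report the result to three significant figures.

Σ mᵢcᵢ(T − Tᵢ) = 0  ⇒  T = Σ mᵢcᵢTᵢ / Σ mᵢcᵢ
Σ mᵢcᵢ = 423.9×0.391 + 458.5×0.805 + 385.2×0.864 = 867.6502
Σ mᵢcᵢTᵢ = 165.7449×118.1 + 369.0925×73.0 + 332.8128×18.5 = 52675
T = 52675 / 867.6502 = 60.71 °C

T_f = 60.7 °C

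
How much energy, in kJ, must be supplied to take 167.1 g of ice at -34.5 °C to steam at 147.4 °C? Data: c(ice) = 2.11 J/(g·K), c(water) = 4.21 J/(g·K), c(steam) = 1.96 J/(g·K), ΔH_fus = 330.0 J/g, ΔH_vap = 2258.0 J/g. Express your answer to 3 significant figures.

q1 (heat ice -34.5→0.0 °C): 167.1 × 2.11 × 34.5 = 12164 J
q2 (melt at 0 °C): 167.1 × 330.0 = 55143 J
q3 (heat water 0.0→100.0 °C): 167.1 × 4.21 × 100.0 = 70349 J
q4 (vaporize at 100 °C): 167.1 × 2258.0 = 377312 J
q5 (heat steam 100.0→147.4 °C): 167.1 × 1.96 × 47.4 = 15524 J
Total: 12164 + 55143 + 70349 + 377312 + 15524 = 530492 J = 530 kJ

q = 530 kJ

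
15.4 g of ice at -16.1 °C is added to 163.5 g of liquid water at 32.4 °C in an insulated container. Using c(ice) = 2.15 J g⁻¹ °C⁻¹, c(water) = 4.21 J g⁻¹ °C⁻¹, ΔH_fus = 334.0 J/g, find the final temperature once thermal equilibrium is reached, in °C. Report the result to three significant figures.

T_f = 22.1 °C

Heat to bring ice to 0 °C and melt it: q₁ = 15.4×2.15×16.1 + 15.4×334.0 = 5676.7 J
Heat the water can supply cooling to 0 °C: 163.5×4.21×32.4 = 22302.1 J > q₁, so all ice melts.
Energy balance: 163.5×4.21×(32.4 − T) = 5676.7 + 15.4×4.21×(T − 0)
688.335(32.4 − T) = 5676.7 + 64.834 T
22302.1 − 5676.7 = 753.169 T
T = 16625.4 / 753.169 = 22.07 °C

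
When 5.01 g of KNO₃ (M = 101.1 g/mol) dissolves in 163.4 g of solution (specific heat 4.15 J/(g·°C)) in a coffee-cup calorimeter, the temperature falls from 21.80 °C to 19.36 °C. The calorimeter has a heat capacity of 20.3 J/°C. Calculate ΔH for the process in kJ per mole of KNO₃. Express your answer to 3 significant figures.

|ΔT| = |19.36 − 21.80| = 2.44 °C
|q_surr| = (163.4 × 4.15 + 20.3) × 2.44 = 698.41 × 2.44 = 1704 J
n(KNO₃) = 5.01 / 101.1 = 0.04955 mol
Temperature fell, so q_rxn = +|q_surr| = 1.704 kJ
ΔH = q_rxn / n = 34.39 kJ/mol

ΔH = 34.4 kJ/mol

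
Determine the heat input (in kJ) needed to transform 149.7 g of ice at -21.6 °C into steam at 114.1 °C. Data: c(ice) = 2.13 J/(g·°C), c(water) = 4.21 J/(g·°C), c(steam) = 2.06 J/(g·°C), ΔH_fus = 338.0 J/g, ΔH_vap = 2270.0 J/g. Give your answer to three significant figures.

q1 (heat ice -21.6→0.0 °C): 149.7 × 2.13 × 21.6 = 6887 J
q2 (melt at 0 °C): 149.7 × 338.0 = 50599 J
q3 (heat water 0.0→100.0 °C): 149.7 × 4.21 × 100.0 = 63024 J
q4 (vaporize at 100 °C): 149.7 × 2270.0 = 339819 J
q5 (heat steam 100.0→114.1 °C): 149.7 × 2.06 × 14.1 = 4348 J
Total: 6887 + 50599 + 63024 + 339819 + 4348 = 464677 J = 465 kJ

q = 465 kJ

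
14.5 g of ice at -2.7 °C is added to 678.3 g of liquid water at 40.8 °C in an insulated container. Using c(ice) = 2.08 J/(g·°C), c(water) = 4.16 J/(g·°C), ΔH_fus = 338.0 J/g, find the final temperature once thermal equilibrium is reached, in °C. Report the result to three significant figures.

T_f = 38.2 °C

Heat to bring ice to 0 °C and melt it: q₁ = 14.5×2.08×2.7 + 14.5×338.0 = 4982.4 J
Heat the water can supply cooling to 0 °C: 678.3×4.16×40.8 = 115127 J > q₁, so all ice melts.
Energy balance: 678.3×4.16×(40.8 − T) = 4982.4 + 14.5×4.16×(T − 0)
2821.728(40.8 − T) = 4982.4 + 60.32 T
115127 − 4982.4 = 2882.048 T
T = 110144.6 / 2882.048 = 38.22 °C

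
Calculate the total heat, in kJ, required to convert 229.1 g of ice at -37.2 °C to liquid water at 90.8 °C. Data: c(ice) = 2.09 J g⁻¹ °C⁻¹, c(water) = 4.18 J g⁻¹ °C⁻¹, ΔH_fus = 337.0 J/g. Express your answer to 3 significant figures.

q = 182 kJ

q1 (heat ice -37.2→0.0 °C): 229.1 × 2.09 × 37.2 = 17812 J
q2 (melt at 0 °C): 229.1 × 337.0 = 77207 J
q3 (heat water 0.0→90.8 °C): 229.1 × 4.18 × 90.8 = 86954 J
Total: 17812 + 77207 + 86954 = 181973 J = 182 kJ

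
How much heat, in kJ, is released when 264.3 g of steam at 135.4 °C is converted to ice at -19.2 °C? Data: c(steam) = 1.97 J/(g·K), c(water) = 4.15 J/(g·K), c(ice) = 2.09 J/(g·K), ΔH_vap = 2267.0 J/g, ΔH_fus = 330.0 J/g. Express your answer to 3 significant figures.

q1 (cool steam 135.4→100 °C): 264.3 × 1.97 × 35.4 = 18432 J
q2 (condense at 100 °C): 264.3 × 2267.0 = 599168 J
q3 (cool water 100→0 °C): 264.3 × 4.15 × 100.0 = 109685 J
q4 (freeze at 0 °C): 264.3 × 330.0 = 87219 J
q5 (cool ice 0→-19.2 °C): 264.3 × 2.09 × 19.2 = 10606 J
Total: 18432 + 599168 + 109685 + 87219 + 10606 = 825110 J = 825 kJ

q = 825 kJ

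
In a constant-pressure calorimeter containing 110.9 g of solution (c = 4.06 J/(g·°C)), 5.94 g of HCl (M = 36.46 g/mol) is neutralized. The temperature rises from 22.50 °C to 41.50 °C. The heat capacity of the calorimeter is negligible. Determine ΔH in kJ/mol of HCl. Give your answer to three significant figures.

ΔH = -52.5 kJ/mol

|ΔT| = |41.50 − 22.50| = 19.00 °C
|q_surr| = (110.9 × 4.06) × 19.00 = 450.254 × 19.00 = 8555 J
n(HCl) = 5.94 / 36.46 = 0.1629 mol
Temperature rose, so q_rxn = −|q_surr| = -8.555 kJ
ΔH = q_rxn / n = -52.52 kJ/mol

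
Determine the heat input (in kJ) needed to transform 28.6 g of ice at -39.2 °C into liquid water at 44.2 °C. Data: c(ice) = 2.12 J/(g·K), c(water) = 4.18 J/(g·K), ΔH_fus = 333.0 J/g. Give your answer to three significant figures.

q = 17.2 kJ

q1 (heat ice -39.2→0.0 °C): 28.6 × 2.12 × 39.2 = 2377 J
q2 (melt at 0 °C): 28.6 × 333.0 = 9524 J
q3 (heat water 0.0→44.2 °C): 28.6 × 4.18 × 44.2 = 5284 J
Total: 2377 + 9524 + 5284 = 17185 J = 17.2 kJ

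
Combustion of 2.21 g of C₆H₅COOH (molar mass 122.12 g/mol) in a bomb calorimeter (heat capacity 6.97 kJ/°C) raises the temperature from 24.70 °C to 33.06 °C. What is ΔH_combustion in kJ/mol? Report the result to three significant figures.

ΔT = 33.06 − 24.70 = 8.36 °C
q_cal = C_cal × ΔT = 6.97 × 8.36 = 58.2692 kJ
n = 2.21 / 122.12 = 0.01810 mol
q_rxn = −q_cal = -58.2692 kJ
ΔH = -58.2692 / 0.01810 = -3219 kJ/mol

ΔH = -3220 kJ/mol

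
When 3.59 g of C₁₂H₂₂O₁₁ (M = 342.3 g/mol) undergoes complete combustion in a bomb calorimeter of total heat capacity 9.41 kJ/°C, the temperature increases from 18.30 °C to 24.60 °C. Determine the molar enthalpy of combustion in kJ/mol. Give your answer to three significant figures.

ΔH = -5650 kJ/mol

ΔT = 24.60 − 18.30 = 6.30 °C
q_cal = C_cal × ΔT = 9.41 × 6.30 = 59.283 kJ
n = 3.59 / 342.3 = 0.01049 mol
q_rxn = −q_cal = -59.283 kJ
ΔH = -59.283 / 0.01049 = -5651 kJ/mol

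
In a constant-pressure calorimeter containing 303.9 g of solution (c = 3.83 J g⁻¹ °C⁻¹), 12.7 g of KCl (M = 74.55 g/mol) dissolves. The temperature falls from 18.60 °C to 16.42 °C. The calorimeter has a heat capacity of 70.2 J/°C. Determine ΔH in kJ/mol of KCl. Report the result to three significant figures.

|ΔT| = |16.42 − 18.60| = 2.18 °C
|q_surr| = (303.9 × 3.83 + 70.2) × 2.18 = 1234.137 × 2.18 = 2690 J
n(KCl) = 12.7 / 74.55 = 0.1704 mol
Temperature fell, so q_rxn = +|q_surr| = 2.690 kJ
ΔH = q_rxn / n = 15.79 kJ/mol

ΔH = 15.8 kJ/mol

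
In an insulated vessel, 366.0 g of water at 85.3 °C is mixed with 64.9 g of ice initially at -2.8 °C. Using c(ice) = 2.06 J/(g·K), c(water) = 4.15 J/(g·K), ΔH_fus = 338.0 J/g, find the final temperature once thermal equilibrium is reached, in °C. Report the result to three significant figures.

T_f = 60.0 °C

Heat to bring ice to 0 °C and melt it: q₁ = 64.9×2.06×2.8 + 64.9×338.0 = 22311 J
Heat the water can supply cooling to 0 °C: 366.0×4.15×85.3 = 129562 J > q₁, so all ice melts.
Energy balance: 366.0×4.15×(85.3 − T) = 22311 + 64.9×4.15×(T − 0)
1518.9(85.3 − T) = 22311 + 269.335 T
129562 − 22311 = 1788.235 T
T = 107251 / 1788.235 = 59.98 °C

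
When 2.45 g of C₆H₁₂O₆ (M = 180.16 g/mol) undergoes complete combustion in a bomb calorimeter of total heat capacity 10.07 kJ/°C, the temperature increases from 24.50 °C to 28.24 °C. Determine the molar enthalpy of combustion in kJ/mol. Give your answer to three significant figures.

ΔH = -2770 kJ/mol

ΔT = 28.24 − 24.50 = 3.74 °C
q_cal = C_cal × ΔT = 10.07 × 3.74 = 37.6618 kJ
n = 2.45 / 180.16 = 0.01360 mol
q_rxn = −q_cal = -37.6618 kJ
ΔH = -37.6618 / 0.01360 = -2769 kJ/mol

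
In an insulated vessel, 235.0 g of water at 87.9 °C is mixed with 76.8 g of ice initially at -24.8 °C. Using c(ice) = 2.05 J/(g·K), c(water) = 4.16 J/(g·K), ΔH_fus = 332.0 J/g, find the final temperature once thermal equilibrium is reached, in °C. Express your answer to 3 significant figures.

Heat to bring ice to 0 °C and melt it: q₁ = 76.8×2.05×24.8 + 76.8×332.0 = 29402 J
Heat the water can supply cooling to 0 °C: 235.0×4.16×87.9 = 85931.0 J > q₁, so all ice melts.
Energy balance: 235.0×4.16×(87.9 − T) = 29402 + 76.8×4.16×(T − 0)
977.6(87.9 − T) = 29402 + 319.488 T
85931.0 − 29402 = 1297.088 T
T = 56529.0 / 1297.088 = 43.58 °C

T_f = 43.6 °C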